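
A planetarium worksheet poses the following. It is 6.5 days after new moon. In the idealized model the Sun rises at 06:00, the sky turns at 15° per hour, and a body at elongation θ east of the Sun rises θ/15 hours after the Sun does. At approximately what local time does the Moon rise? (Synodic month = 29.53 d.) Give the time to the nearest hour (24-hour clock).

Elongation θ = 360° × 6.5/29.53 ≈ 79.2°.
At 15° of sky rotation per hour, 79.2° corresponds to a 5.28 h lag.
06:00 + 5.28 h ≈ 11:17 → 11:00 to the nearest hour.

11:00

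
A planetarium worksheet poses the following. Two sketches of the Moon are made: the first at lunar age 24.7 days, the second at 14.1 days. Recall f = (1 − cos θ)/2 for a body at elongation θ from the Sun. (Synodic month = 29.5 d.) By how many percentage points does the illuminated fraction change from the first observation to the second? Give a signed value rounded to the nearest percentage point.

+76 percentage points

First observation: θ = 360°·24.7/29.5 = 301.4°, so f = 0.239.
Second observation: θ = 172.1°, f = 0.995.
Δf = 0.995 − 0.239 = +0.756, i.e. +76 pp.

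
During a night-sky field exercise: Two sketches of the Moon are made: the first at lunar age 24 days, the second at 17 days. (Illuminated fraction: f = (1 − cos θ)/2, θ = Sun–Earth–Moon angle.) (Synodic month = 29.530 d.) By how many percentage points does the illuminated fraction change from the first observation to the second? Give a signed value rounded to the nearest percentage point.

+64 percentage points

First observation: θ = 360°·24/29.530 = 292.6°, so f = 0.308.
Second observation: θ = 207.2°, f = 0.945.
Δf = 0.945 − 0.308 = +0.637, i.e. +64 pp.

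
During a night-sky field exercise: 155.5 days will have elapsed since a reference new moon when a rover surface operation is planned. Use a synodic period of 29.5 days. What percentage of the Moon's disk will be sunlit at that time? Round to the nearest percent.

57%

155.5 d spans 5 complete synodic months (5 × 29.5 = 147.50 d) plus 8.00 d.
The Moon has covered 8.00/29.5 of its cycle, so θ ≈ 360° × 8.00/29.5 = 97.6°.
With cos θ = (-0.133), the lit fraction is (1 − (-0.133))/2 ≈ 0.566, so 57%.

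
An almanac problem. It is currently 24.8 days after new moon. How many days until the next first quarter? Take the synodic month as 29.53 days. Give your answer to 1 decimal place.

First quarter is 0.25 of the way through the cycle: age 0.25 × 29.53 = 7.383 d.
This lunation's first quarter (7.383 d) has passed, so add one period: 36.913 − 24.8 = 12.113 days.

12.1 days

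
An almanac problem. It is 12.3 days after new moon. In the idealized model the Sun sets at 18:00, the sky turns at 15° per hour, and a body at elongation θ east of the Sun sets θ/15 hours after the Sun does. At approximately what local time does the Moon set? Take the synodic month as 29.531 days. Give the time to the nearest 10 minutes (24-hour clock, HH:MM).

The Moon has covered 12.3/29.531 of its cycle, so θ ≈ 360° × 12.3/29.531 = 149.9°.
At 15° of sky rotation per hour, 149.9° corresponds to a 10.00 h lag.
18:00 + 9.996 h ≈ 04:00 → 04:00 to the nearest ten minutes.

04:00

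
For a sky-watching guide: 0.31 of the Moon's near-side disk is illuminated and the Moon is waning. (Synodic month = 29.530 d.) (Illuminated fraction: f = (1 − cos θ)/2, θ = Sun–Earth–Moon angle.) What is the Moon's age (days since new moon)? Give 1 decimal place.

24.0 days

cos θ = 1 − 2f = 0.380, giving a principal value of 67.7°.
A waning Moon lies in 180°–360°, so θ = 360° − 67.7° = 292.3°.
Age = 29.530 × 292.3°/360° ≈ 23.98 days.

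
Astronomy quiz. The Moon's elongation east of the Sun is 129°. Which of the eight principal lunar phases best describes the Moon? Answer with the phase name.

The waxing gibbous sector spans roughly 112°–158°; 129° falls inside it.

waxing gibbous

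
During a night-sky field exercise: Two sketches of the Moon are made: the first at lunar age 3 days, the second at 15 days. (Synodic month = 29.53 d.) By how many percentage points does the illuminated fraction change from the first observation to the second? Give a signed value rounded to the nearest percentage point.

First observation: θ = 360°·3/29.53 = 36.6°, so f = 0.098.
Second observation: θ = 182.9°, f = 0.999.
Δf = 0.999 − 0.098 = +0.901, i.e. +90 pp.

+90 pp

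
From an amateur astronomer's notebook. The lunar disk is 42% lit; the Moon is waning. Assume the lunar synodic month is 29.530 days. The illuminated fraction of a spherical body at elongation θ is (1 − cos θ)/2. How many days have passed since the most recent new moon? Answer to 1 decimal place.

22.9 days

From f = (1 − cos θ)/2: cos θ = 1 − 2×0.42 = 0.160; arccos → 80.8°.
Waning ⇒ past full, so θ = 360° − 80.8° = 279.2°.
At 360°/29.530 d per day, 279.2° corresponds to 22.90 days.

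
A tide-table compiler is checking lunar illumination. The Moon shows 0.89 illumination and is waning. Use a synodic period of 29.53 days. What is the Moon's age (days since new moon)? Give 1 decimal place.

cos θ = 1 − 2f = -0.780, giving a principal value of 141.3°.
Waning ⇒ past full, so θ = 360° − 141.3° = 218.7°.
At 360°/29.53 d per day, 218.7° corresponds to 17.94 days.

17.9 days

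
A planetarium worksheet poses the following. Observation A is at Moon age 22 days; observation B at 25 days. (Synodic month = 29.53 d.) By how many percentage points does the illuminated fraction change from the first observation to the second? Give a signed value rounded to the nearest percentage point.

First observation: θ = 360°·22/29.53 = 268.2°, so f = 0.516.
Second observation: θ = 304.8°, f = 0.215.
Δf = 0.215 − 0.516 = -0.301, i.e. -30 pp.

-30 percentage points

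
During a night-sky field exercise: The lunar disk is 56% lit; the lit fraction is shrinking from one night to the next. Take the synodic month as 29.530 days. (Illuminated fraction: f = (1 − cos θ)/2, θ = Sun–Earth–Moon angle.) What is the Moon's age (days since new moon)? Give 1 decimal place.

Invert f = (1 − cos θ)/2 to get cos θ = 1 − 2(0.56) = -0.120, hence θ₀ = arccos -0.120 = 96.9°.
Since the Moon is past full (waning), take the reflex angle: θ = 360° − 96.9° = 263.1°.
Age = 29.530 × 263.1°/360° ≈ 21.58 days.

21.6 days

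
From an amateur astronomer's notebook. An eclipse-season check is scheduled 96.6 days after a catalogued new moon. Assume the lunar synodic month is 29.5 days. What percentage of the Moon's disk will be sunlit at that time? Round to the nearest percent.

58%

96.6/29.5 = 3.275 lunations, so 3 complete cycles and 8.10 d into the next.
The Moon has covered 8.10/29.5 of its cycle, so θ ≈ 360° × 8.10/29.5 = 98.8°.
cos 98.8° = (-0.154), so f = (1 − (-0.154))/2 = 0.577, so 58%.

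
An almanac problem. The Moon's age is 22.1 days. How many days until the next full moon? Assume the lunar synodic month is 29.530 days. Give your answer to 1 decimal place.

22.2 days

Full moon is 0.5 of the way through the cycle: age 0.5 × 29.530 = 14.765 d.
Already past this cycle's full moon; the next is at 14.765 + 29.530 = 44.295 d, so 44.295 − 22.1 = 22.195 days.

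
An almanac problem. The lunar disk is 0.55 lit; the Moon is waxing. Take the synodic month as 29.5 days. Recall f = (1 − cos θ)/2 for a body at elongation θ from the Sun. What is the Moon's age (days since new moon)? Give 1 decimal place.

7.8 days

cos θ = 1 − 2f = -0.100, giving a principal value of 95.7°.
Waxing ⇒ before full, so θ = 95.7°.
That fraction of the synodic month is 95.7/360 × 29.5 d ≈ 7.85 d.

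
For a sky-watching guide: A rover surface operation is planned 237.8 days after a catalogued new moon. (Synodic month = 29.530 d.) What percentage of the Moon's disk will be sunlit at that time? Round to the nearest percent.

3%

237.8/29.530 = 8.053 lunations, so 8 complete cycles and 1.56 d into the next.
Phase angle: θ = 360°·(1.56 d)/(29.530 d) = 19.0°.
cos 19.0° = 0.945, so f = (1 − 0.945)/2 = 0.027, so 3%.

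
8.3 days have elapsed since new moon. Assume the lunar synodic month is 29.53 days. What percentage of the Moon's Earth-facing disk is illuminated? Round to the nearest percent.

Elongation θ = 360° × 8.3/29.53 ≈ 101.2°.
cos 101.2° = (-0.194), so f = (1 − (-0.194))/2 = 0.597, so 60%.

60%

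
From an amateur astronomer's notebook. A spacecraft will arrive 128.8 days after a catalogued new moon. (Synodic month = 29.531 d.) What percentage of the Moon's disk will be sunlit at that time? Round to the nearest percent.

82%

128.8/29.531 = 4.362 lunations, so 4 complete cycles and 10.68 d into the next.
The Moon has covered 10.68/29.531 of its cycle, so θ ≈ 360° × 10.68/29.531 = 130.1°.
Illuminated fraction = (1 − cos 130.1°)/2 = (1 − (-0.645))/2 ≈ 0.822, so 82%.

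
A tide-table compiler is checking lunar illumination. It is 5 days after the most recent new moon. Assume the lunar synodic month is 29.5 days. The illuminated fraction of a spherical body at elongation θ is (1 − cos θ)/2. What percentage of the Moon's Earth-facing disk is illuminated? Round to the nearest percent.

26%

The Moon has covered 5/29.5 of its cycle, so θ ≈ 360° × 5/29.5 = 61.0°.
Illuminated fraction = (1 − cos 61.0°)/2 = (1 − 0.485)/2 ≈ 0.258, so 26%.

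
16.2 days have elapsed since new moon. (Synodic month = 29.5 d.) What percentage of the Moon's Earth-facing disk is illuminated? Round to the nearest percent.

98%

Elongation θ = 360° × 16.2/29.5 ≈ 197.7°.
With cos θ = (-0.953), the lit fraction is (1 − (-0.953))/2 ≈ 0.976, so 98%.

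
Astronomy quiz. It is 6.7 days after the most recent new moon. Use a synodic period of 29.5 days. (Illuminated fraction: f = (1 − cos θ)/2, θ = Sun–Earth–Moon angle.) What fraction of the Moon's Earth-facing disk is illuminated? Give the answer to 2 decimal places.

0.43

The Moon has covered 6.7/29.5 of its cycle, so θ ≈ 360° × 6.7/29.5 = 81.8°.
cos 81.8° = 0.143, so f = (1 − 0.143)/2 = 0.428.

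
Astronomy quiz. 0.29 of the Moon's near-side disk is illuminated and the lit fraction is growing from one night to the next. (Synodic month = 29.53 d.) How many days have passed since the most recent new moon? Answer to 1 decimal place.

5.3 days

From f = (1 − cos θ)/2: cos θ = 1 − 2×0.29 = 0.420; arccos → 65.2°.
The Moon is waxing (0°–180°), so θ = 65.2° directly.
That fraction of the synodic month is 65.2/360 × 29.53 d ≈ 5.35 d.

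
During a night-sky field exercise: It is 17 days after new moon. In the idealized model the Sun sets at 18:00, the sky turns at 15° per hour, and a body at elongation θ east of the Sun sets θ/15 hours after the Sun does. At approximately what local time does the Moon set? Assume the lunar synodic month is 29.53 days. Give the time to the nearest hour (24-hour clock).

Elongation θ = 360° × 17/29.53 ≈ 207.2°.
The Moon trails the Sun by θ/15 = 207.2/15 ≈ 13.82 hours.
18:00 + 13.82 h ≈ 07:49 → 08:00 to the nearest hour.

08:00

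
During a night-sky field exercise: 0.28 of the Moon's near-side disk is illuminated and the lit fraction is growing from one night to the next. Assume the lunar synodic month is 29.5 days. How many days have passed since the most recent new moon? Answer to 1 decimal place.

Invert f = (1 − cos θ)/2 to get cos θ = 1 − 2(0.28) = 0.440, hence θ₀ = arccos 0.440 = 63.9°.
Before full moon the principal value applies: θ = 63.9°.
At 360°/29.5 d per day, 63.9° corresponds to 5.24 days.

5.2 days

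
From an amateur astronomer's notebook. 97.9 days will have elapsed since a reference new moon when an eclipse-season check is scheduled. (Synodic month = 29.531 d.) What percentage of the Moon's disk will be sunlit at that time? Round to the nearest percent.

97.9 d spans 3 complete synodic months (3 × 29.531 = 88.59 d) plus 9.31 d.
Phase angle: θ = 360°·(9.31 d)/(29.531 d) = 113.5°.
cos 113.5° = (-0.398), so f = (1 − (-0.398))/2 = 0.699, so 70%.

70%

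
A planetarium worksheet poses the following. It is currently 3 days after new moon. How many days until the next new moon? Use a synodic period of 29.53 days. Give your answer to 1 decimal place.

One full lunation from the last new moon is 29.53 d; remaining = 29.53 − 3 = 26.530 d.

26.5 days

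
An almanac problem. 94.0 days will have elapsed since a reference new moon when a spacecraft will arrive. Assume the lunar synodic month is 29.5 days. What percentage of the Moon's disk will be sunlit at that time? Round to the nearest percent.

94.0/29.5 = 3.186 lunations, so 3 complete cycles and 5.50 d into the next.
Elongation θ = 360° × 5.50/29.5 ≈ 67.1°.
With cos θ = 0.389, the lit fraction is (1 − 0.389)/2 ≈ 0.306, so 31%.

31%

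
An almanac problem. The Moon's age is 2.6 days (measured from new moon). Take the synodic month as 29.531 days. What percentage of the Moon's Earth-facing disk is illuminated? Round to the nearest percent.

7%

Phase angle: θ = 360°·(2.6 d)/(29.531 d) = 31.7°.
Illuminated fraction = (1 − cos 31.7°)/2 = (1 − 0.851)/2 ≈ 0.075, so 7%.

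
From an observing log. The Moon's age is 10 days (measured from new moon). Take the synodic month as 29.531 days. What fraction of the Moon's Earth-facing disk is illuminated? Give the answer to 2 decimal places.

Phase angle: θ = 360°·(10 d)/(29.531 d) = 121.9°.
With cos θ = (-0.529), the lit fraction is (1 − (-0.529))/2 ≈ 0.764.

0.76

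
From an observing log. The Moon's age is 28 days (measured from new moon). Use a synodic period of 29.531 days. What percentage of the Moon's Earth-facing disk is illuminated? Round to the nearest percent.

Phase angle: θ = 360°·(28 d)/(29.531 d) = 341.3°.
Illuminated fraction = (1 − cos 341.3°)/2 = (1 − 0.947)/2 ≈ 0.026, so 3%.

3%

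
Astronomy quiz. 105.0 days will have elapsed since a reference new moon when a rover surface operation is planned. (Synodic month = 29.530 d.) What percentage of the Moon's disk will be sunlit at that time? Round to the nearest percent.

Reduce mod P: 105.0 − 3×29.530 = 16.41 d into the current lunation.
Elongation θ = 360° × 16.41/29.530 ≈ 200.1°.
With cos θ = (-0.939), the lit fraction is (1 − (-0.939))/2 ≈ 0.970, so 97%.

97%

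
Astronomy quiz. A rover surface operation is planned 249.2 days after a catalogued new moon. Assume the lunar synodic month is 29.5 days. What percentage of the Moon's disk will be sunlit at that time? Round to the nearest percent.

97%

249.2 d spans 8 complete synodic months (8 × 29.5 = 236.00 d) plus 13.20 d.
Elongation θ = 360° × 13.20/29.5 ≈ 161.1°.
With cos θ = (-0.946), the lit fraction is (1 − (-0.946))/2 ≈ 0.973, so 97%.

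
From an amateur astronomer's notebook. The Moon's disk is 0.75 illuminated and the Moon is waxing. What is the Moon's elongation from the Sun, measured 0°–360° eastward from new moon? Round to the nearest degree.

Invert f = (1 − cos θ)/2 to get cos θ = 1 − 2(0.75) = -0.500, hence θ₀ = arccos -0.500 = 120.0°.
The Moon is waxing (0°–180°), so θ = 120.0° directly.

120°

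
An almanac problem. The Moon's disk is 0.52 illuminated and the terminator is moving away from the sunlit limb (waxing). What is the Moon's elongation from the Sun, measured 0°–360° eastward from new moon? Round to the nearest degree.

From f = (1 − cos θ)/2: cos θ = 1 − 2×0.52 = -0.040; arccos → 92.3°.
Waxing ⇒ before full, so θ = 92.3°.

92°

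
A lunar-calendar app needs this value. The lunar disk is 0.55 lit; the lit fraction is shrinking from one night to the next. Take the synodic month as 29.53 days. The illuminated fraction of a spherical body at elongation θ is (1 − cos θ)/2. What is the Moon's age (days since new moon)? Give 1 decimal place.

21.7 days

cos θ = 1 − 2f = -0.100, giving a principal value of 95.7°.
A waning Moon lies in 180°–360°, so θ = 360° − 95.7° = 264.3°.
That fraction of the synodic month is 264.3/360 × 29.53 d ≈ 21.68 d.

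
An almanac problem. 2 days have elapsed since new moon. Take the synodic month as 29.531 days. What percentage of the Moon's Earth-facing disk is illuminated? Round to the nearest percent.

4%

The Moon has covered 2/29.531 of its cycle, so θ ≈ 360° × 2/29.531 = 24.4°.
cos 24.4° = 0.911, so f = (1 − 0.911)/2 = 0.045, so 4%.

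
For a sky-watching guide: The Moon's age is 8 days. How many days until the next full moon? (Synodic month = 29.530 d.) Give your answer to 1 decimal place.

6.8 days

Full moon occurs at elongation 180°, i.e. at age 29.530 × 180/360 = 14.765 d.
That is 14.765 − 8 = 6.765 days ahead.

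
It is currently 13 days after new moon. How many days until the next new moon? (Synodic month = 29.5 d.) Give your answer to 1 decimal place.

16.5 days

The next new moon completes the synodic month: 29.5 − 13 = 16.500 days.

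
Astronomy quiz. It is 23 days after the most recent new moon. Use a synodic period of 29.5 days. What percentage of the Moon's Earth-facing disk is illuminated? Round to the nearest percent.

Elongation θ = 360° × 23/29.5 ≈ 280.7°.
cos 280.7° = 0.185, so f = (1 − 0.185)/2 = 0.407, so 41%.

41%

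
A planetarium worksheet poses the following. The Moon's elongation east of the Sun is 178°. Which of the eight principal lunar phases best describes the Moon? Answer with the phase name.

full moon

The full moon sector spans roughly 158°–202°; 178° falls inside it.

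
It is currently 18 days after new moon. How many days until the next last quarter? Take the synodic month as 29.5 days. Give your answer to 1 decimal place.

Last quarter occurs at elongation 270°, i.e. at age 29.5 × 270/360 = 22.125 d.
That is 22.125 − 18 = 4.125 days ahead.

4.1 days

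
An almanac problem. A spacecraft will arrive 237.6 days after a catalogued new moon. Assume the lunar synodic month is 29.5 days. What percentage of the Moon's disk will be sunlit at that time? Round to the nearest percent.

237.6 d spans 8 complete synodic months (8 × 29.5 = 236.00 d) plus 1.60 d.
The Moon has covered 1.60/29.5 of its cycle, so θ ≈ 360° × 1.60/29.5 = 19.5°.
With cos θ = 0.942, the lit fraction is (1 − 0.942)/2 ≈ 0.029, so 3%.

3%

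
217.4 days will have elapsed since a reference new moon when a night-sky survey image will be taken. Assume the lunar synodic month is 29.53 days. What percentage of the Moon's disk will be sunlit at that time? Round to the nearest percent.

82%

217.4 d spans 7 complete synodic months (7 × 29.53 = 206.71 d) plus 10.69 d.
Elongation θ = 360° × 10.69/29.53 ≈ 130.3°.
cos 130.3° = (-0.647), so f = (1 − (-0.647))/2 = 0.824, so 82%.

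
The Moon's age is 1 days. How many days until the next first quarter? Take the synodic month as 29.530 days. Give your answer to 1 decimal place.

First quarter is 0.25 of the way through the cycle: age 0.25 × 29.530 = 7.383 d.
That is 7.383 − 1 = 6.383 days ahead.

6.4 days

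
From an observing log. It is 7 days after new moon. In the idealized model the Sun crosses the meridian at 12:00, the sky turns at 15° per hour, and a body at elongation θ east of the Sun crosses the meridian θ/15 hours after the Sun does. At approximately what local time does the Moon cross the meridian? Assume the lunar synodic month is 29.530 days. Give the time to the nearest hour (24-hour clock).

Elongation θ = 360° × 7/29.530 ≈ 85.3°.
At 15° of sky rotation per hour, 85.3° corresponds to a 5.69 h lag.
12:00 + 5.69 h ≈ 17:41 → 18:00 to the nearest hour.

18:00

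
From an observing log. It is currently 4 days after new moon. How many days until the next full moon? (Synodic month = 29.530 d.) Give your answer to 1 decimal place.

10.8 days

Full moon is 0.5 of the way through the cycle: age 0.5 × 29.530 = 14.765 d.
That is 14.765 − 4 = 10.765 days ahead.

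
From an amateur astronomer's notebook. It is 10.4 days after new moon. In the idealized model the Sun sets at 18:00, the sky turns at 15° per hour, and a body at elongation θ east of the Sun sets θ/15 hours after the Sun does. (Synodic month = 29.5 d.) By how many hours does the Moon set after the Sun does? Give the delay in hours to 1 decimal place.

8.5 h

Elongation θ = 360° × 10.4/29.5 ≈ 126.9°.
The Moon trails the Sun by θ/15 = 126.9/15 ≈ 8.46 hours.
So the Moon sets 8.46 h after the Sun.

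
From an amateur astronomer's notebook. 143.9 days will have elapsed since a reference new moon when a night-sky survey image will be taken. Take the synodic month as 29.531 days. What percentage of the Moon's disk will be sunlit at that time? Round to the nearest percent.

143.9 d spans 4 complete synodic months (4 × 29.531 = 118.12 d) plus 25.78 d.
The Moon has covered 25.78/29.531 of its cycle, so θ ≈ 360° × 25.78/29.531 = 314.2°.
Illuminated fraction = (1 − cos 314.2°)/2 = (1 − 0.697)/2 ≈ 0.151, so 15%.

15%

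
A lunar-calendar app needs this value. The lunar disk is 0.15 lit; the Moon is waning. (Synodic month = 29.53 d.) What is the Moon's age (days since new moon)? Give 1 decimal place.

Invert f = (1 − cos θ)/2 to get cos θ = 1 − 2(0.15) = 0.700, hence θ₀ = arccos 0.700 = 45.6°.
Waning ⇒ past full, so θ = 360° − 45.6° = 314.4°.
At 360°/29.53 d per day, 314.4° corresponds to 25.79 days.

25.8 days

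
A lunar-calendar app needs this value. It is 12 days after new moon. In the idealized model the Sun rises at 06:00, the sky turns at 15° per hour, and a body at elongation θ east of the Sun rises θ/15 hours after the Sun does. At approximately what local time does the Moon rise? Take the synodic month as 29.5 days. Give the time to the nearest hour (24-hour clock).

Elongation θ = 360° × 12/29.5 ≈ 146.4°.
At 15° of sky rotation per hour, 146.4° corresponds to a 9.76 h lag.
06:00 + 9.76 h ≈ 15:46 → 16:00 to the nearest hour.

16:00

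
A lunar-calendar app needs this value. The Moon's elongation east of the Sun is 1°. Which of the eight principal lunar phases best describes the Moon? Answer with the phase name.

new moon

The new moon sector spans roughly -22°–22°; 1° falls inside it.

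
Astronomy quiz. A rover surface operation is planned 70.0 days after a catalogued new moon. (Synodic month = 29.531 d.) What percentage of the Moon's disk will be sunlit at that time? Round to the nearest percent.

70.0/29.531 = 2.370 lunations, so 2 complete cycles and 10.94 d into the next.
The Moon has covered 10.94/29.531 of its cycle, so θ ≈ 360° × 10.94/29.531 = 133.3°.
cos 133.3° = (-0.686), so f = (1 − (-0.686))/2 = 0.843, so 84%.

84%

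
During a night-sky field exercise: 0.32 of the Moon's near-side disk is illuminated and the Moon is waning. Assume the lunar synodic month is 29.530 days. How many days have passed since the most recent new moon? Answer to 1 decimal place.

cos θ = 1 − 2f = 0.360, giving a principal value of 68.9°.
Waning ⇒ past full, so θ = 360° − 68.9° = 291.1°.
That fraction of the synodic month is 291.1/360 × 29.530 d ≈ 23.88 d.

23.9 days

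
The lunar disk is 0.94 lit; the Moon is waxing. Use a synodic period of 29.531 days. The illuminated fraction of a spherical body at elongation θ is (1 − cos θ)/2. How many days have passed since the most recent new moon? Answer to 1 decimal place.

12.4 days

From f = (1 − cos θ)/2: cos θ = 1 − 2×0.94 = -0.880; arccos → 151.6°.
The Moon is waxing (0°–180°), so θ = 151.6° directly.
That fraction of the synodic month is 151.6/360 × 29.531 d ≈ 12.44 d.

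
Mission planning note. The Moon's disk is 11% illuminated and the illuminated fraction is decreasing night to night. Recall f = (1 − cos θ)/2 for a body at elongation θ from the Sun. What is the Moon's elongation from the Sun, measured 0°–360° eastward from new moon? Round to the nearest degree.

321°

Invert f = (1 − cos θ)/2 to get cos θ = 1 − 2(0.11) = 0.780, hence θ₀ = arccos 0.780 = 38.7°.
Since the Moon is past full (waning), take the reflex angle: θ = 360° − 38.7° = 321.3°.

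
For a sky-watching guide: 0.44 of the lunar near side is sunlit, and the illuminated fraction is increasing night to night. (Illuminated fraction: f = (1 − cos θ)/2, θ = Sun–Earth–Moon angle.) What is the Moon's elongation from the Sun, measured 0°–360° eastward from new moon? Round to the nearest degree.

cos θ = 1 − 2f = 0.120, giving a principal value of 83.1°.
Before full moon the principal value applies: θ = 83.1°.

83°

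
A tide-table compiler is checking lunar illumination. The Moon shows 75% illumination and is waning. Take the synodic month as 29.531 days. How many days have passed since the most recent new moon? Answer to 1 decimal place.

cos θ = 1 − 2f = -0.500, giving a principal value of 120.0°.
Since the Moon is past full (waning), take the reflex angle: θ = 360° − 120.0° = 240.0°.
At 360°/29.531 d per day, 240.0° corresponds to 19.69 days.

19.7 days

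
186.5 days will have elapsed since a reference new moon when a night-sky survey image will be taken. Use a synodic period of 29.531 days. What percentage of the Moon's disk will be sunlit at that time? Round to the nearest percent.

70%

186.5 d spans 6 complete synodic months (6 × 29.531 = 177.19 d) plus 9.31 d.
Elongation θ = 360° × 9.31/29.531 ≈ 113.5°.
With cos θ = (-0.399), the lit fraction is (1 − (-0.399))/2 ≈ 0.700, so 70%.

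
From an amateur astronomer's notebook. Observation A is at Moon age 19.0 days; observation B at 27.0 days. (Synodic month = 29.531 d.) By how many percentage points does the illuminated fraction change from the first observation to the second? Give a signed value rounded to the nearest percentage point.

θ₁ = 360° × 19.0/29.531 = 231.6°, f₁ = (1 − cos θ₁)/2 = 0.810.
θ₂ = 360° × 27.0/29.531 = 329.1°, f₂ = (1 − cos θ₂)/2 = 0.071.
Change = f₂ − f₁ = -0.740 → -74 percentage points.

-74 percentage points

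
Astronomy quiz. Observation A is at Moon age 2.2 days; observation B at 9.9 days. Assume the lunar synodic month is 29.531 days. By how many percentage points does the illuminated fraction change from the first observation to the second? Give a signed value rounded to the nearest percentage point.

θ₁ = 360° × 2.2/29.531 = 26.8°, f₁ = (1 − cos θ₁)/2 = 0.054.
θ₂ = 360° × 9.9/29.531 = 120.7°, f₂ = (1 − cos θ₂)/2 = 0.755.
Change = f₂ − f₁ = +0.701 → +70 percentage points.

+70 pp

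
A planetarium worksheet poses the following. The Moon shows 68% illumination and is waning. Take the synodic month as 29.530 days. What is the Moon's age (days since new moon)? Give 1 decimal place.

20.4 days

cos θ = 1 − 2f = -0.360, giving a principal value of 111.1°.
Waning ⇒ past full, so θ = 360° − 111.1° = 248.9°.
That fraction of the synodic month is 248.9/360 × 29.530 d ≈ 20.42 d.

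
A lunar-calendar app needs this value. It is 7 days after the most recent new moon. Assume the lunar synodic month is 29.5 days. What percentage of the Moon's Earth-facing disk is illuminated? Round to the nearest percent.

46%

Elongation θ = 360° × 7/29.5 ≈ 85.4°.
Illuminated fraction = (1 − cos 85.4°)/2 = (1 − 0.080)/2 ≈ 0.460, so 46%.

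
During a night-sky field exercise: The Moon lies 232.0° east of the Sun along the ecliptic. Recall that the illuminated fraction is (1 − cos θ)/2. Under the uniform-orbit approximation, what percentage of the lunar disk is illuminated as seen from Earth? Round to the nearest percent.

81%

f = (1 − cos 232.0°)/2 = (1 − (-0.616))/2 ≈ 0.808, i.e. 81%.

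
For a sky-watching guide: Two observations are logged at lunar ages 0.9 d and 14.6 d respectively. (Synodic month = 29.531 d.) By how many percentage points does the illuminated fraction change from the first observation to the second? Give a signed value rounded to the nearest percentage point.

+99 percentage points

First observation: θ = 360°·0.9/29.531 = 11.0°, so f = 0.009.
Second observation: θ = 178.0°, f = 1.000.
Δf = 1.000 − 0.009 = +0.991, i.e. +99 pp.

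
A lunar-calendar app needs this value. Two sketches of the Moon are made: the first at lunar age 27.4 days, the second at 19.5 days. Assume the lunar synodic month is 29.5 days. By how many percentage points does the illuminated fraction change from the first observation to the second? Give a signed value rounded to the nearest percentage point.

+72 pp

First observation: θ = 360°·27.4/29.5 = 334.4°, so f = 0.049.
Second observation: θ = 238.0°, f = 0.765.
Δf = 0.765 − 0.049 = +0.716, i.e. +72 pp.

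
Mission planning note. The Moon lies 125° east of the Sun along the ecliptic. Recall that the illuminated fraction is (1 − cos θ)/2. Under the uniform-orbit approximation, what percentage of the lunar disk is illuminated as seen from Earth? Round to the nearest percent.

cos 125° = (-0.574), so f = (1 − (-0.574))/2 = 0.787, i.e. 79%.

79%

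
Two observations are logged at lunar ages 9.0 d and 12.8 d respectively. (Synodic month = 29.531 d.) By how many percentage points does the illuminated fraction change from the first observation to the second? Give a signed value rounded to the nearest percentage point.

First observation: θ = 360°·9.0/29.531 = 109.7°, so f = 0.669.
Second observation: θ = 156.0°, f = 0.957.
Δf = 0.957 − 0.669 = +0.288, i.e. +29 pp.

+29 pp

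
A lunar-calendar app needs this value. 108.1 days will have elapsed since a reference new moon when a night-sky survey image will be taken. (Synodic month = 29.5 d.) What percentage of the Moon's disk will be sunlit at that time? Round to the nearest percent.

Reduce mod P: 108.1 − 3×29.5 = 19.60 d into the current lunation.
Phase angle: θ = 360°·(19.60 d)/(29.5 d) = 239.2°.
Illuminated fraction = (1 − cos 239.2°)/2 = (1 − (-0.512))/2 ≈ 0.756, so 76%.

76%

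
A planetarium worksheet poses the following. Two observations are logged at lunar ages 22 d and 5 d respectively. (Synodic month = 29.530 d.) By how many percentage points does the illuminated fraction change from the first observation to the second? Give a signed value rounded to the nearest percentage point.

θ₁ = 360° × 22/29.530 = 268.2°, f₁ = (1 − cos θ₁)/2 = 0.516.
θ₂ = 360° × 5/29.530 = 61.0°, f₂ = (1 − cos θ₂)/2 = 0.257.
Change = f₂ − f₁ = -0.258 → -26 percentage points.

-26 pp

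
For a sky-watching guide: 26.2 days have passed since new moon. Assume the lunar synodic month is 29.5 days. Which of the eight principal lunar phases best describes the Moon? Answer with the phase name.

waning crescent

θ ≈ 360° × 26.2/29.5 = 320°, which falls in the waning crescent sector.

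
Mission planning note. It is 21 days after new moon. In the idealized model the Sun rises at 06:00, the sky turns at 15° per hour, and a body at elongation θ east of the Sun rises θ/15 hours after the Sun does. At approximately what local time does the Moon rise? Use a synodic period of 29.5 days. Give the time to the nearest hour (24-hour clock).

23:00

The Moon has covered 21/29.5 of its cycle, so θ ≈ 360° × 21/29.5 = 256.3°.
At 15° of sky rotation per hour, 256.3° corresponds to a 17.08 h lag.
06:00 + 17.08 h ≈ 23:05 → 23:00 to the nearest hour.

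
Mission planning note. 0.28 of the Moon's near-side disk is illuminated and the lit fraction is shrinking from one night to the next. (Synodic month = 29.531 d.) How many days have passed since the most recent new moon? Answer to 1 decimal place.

24.3 days

From f = (1 − cos θ)/2: cos θ = 1 − 2×0.28 = 0.440; arccos → 63.9°.
Waning ⇒ past full, so θ = 360° − 63.9° = 296.1°.
At 360°/29.531 d per day, 296.1° corresponds to 24.29 days.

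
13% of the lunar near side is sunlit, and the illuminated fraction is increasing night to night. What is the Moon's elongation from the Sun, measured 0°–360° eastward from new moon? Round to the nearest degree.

42°

Invert f = (1 − cos θ)/2 to get cos θ = 1 − 2(0.13) = 0.740, hence θ₀ = arccos 0.740 = 42.3°.
The Moon is waxing (0°–180°), so θ = 42.3° directly.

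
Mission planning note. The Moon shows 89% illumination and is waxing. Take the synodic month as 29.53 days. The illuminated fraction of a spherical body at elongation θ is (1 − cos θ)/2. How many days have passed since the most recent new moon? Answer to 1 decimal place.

cos θ = 1 − 2f = -0.780, giving a principal value of 141.3°.
Before full moon the principal value applies: θ = 141.3°.
At 360°/29.53 d per day, 141.3° corresponds to 11.59 days.

11.6 days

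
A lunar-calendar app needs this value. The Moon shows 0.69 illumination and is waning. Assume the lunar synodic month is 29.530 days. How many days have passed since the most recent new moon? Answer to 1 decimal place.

cos θ = 1 − 2f = -0.380, giving a principal value of 112.3°.
Since the Moon is past full (waning), take the reflex angle: θ = 360° − 112.3° = 247.7°.
At 360°/29.530 d per day, 247.7° corresponds to 20.32 days.

20.3 days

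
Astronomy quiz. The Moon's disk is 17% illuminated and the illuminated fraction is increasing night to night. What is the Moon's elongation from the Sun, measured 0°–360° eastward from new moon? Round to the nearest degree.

49°

From f = (1 − cos θ)/2: cos θ = 1 − 2×0.17 = 0.660; arccos → 48.7°.
Before full moon the principal value applies: θ = 48.7°.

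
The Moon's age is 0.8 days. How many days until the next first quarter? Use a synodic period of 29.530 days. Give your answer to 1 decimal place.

6.6 days

First quarter occurs at elongation 90°, i.e. at age 29.530 × 90/360 = 7.383 d.
That is 7.383 − 0.8 = 6.583 days ahead.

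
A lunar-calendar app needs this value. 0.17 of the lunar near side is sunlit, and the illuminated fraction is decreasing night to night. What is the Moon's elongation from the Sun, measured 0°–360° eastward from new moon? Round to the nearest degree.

311°

From f = (1 − cos θ)/2: cos θ = 1 − 2×0.17 = 0.660; arccos → 48.7°.
Since the Moon is past full (waning), take the reflex angle: θ = 360° − 48.7° = 311.3°.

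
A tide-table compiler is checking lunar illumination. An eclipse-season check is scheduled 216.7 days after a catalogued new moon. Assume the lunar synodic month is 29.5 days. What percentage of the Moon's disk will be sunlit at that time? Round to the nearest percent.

78%

216.7/29.5 = 7.346 lunations, so 7 complete cycles and 10.20 d into the next.
Elongation θ = 360° × 10.20/29.5 ≈ 124.5°.
cos 124.5° = (-0.566), so f = (1 − (-0.566))/2 = 0.783, so 78%.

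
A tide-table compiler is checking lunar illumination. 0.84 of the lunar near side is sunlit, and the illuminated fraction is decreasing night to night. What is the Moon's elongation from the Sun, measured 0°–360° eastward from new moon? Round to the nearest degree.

227°

From f = (1 − cos θ)/2: cos θ = 1 − 2×0.84 = -0.680; arccos → 132.8°.
Since the Moon is past full (waning), take the reflex angle: θ = 360° − 132.8° = 227.2°.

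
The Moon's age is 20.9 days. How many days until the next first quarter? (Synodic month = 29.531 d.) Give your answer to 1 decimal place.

First quarter is 0.25 of the way through the cycle: age 0.25 × 29.531 = 7.383 d.
Already past this cycle's first quarter; the next is at 7.383 + 29.531 = 36.914 d, so 36.914 − 20.9 = 16.014 days.

16.0 days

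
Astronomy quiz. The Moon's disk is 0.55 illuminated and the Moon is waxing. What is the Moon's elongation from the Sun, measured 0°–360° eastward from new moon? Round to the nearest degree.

96°

From f = (1 − cos θ)/2: cos θ = 1 − 2×0.55 = -0.100; arccos → 95.7°.
Before full moon the principal value applies: θ = 95.7°.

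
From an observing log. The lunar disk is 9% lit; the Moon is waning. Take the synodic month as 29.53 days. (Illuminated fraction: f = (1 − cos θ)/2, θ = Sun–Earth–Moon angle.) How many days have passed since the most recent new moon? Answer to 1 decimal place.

26.7 days

cos θ = 1 − 2f = 0.820, giving a principal value of 34.9°.
Since the Moon is past full (waning), take the reflex angle: θ = 360° − 34.9° = 325.1°.
That fraction of the synodic month is 325.1/360 × 29.53 d ≈ 26.67 d.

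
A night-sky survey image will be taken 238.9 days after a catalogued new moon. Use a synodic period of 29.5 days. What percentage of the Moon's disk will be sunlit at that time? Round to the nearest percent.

238.9/29.5 = 8.098 lunations, so 8 complete cycles and 2.90 d into the next.
Phase angle: θ = 360°·(2.90 d)/(29.5 d) = 35.4°.
cos 35.4° = 0.815, so f = (1 − 0.815)/2 = 0.092, so 9%.

9%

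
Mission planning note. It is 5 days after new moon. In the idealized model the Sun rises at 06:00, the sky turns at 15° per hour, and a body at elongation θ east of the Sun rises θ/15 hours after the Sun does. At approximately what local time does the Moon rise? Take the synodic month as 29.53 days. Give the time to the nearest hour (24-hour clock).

The Moon has covered 5/29.53 of its cycle, so θ ≈ 360° × 5/29.53 = 61.0°.
The Moon trails the Sun by θ/15 = 61.0/15 ≈ 4.06 hours.
06:00 + 4.06 h ≈ 10:04 → 10:00 to the nearest hour.

10:00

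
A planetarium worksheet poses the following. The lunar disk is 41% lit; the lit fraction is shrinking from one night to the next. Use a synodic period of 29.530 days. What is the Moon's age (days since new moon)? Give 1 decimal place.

From f = (1 − cos θ)/2: cos θ = 1 − 2×0.41 = 0.180; arccos → 79.6°.
A waning Moon lies in 180°–360°, so θ = 360° − 79.6° = 280.4°.
Age = 29.530 × 280.4°/360° ≈ 23.00 days.

23.0 days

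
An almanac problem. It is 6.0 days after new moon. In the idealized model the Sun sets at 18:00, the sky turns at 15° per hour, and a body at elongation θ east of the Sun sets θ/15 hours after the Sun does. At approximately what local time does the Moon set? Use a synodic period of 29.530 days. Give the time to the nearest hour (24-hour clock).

Elongation θ = 360° × 6.0/29.530 ≈ 73.1°.
The Moon trails the Sun by θ/15 = 73.1/15 ≈ 4.88 hours.
18:00 + 4.88 h ≈ 22:53 → 23:00 to the nearest hour.

23:00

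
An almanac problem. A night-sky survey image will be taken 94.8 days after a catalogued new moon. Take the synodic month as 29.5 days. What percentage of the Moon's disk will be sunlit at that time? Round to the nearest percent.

39%

Reduce mod P: 94.8 − 3×29.5 = 6.30 d into the current lunation.
The Moon has covered 6.30/29.5 of its cycle, so θ ≈ 360° × 6.30/29.5 = 76.9°.
With cos θ = 0.227, the lit fraction is (1 − 0.227)/2 ≈ 0.387, so 39%.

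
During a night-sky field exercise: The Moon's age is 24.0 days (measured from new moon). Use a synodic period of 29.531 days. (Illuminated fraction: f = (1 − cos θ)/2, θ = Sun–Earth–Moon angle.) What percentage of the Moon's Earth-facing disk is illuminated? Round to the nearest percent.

31%

Phase angle: θ = 360°·(24.0 d)/(29.531 d) = 292.6°.
With cos θ = 0.384, the lit fraction is (1 − 0.384)/2 ≈ 0.308, so 31%.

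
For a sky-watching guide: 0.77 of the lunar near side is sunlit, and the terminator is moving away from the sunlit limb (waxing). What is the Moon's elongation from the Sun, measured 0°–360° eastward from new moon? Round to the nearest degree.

123°

cos θ = 1 − 2f = -0.540, giving a principal value of 122.7°.
Waxing ⇒ before full, so θ = 122.7°.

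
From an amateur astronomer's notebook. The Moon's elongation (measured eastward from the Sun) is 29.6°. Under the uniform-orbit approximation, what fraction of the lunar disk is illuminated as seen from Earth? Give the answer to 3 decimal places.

0.065

cos 29.6° = 0.869, so f = (1 − 0.869)/2 = 0.065.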